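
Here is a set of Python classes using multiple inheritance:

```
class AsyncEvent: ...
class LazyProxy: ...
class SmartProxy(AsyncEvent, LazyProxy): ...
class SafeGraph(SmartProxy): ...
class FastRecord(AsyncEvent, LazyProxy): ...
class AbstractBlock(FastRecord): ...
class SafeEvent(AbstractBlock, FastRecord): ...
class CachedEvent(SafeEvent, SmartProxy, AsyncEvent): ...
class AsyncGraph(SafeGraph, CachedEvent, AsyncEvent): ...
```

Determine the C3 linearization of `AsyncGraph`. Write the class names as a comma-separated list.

L[AsyncGraph] = AsyncGraph + merge(L[SafeGraph], L[CachedEvent], L[AsyncEvent], [SafeGraph CachedEvent AsyncEvent])
  take SafeGraph:  [SafeGraph SmartProxy AsyncEvent LazyProxy object] + [CachedEvent SafeEvent AbstractBlock FastRecord SmartProxy AsyncEvent LazyProxy object] + [AsyncEvent object] + [SafeGraph CachedEvent AsyncEvent]
  take CachedEvent:  [SmartProxy AsyncEvent LazyProxy object] + [CachedEvent SafeEvent AbstractBlock FastRecord SmartProxy AsyncEvent LazyProxy object] + [AsyncEvent object] + [CachedEvent AsyncEvent]
  take SafeEvent:  [SmartProxy AsyncEvent LazyProxy object] + [SafeEvent AbstractBlock FastRecord SmartProxy AsyncEvent LazyProxy object] + [AsyncEvent object] + [AsyncEvent]
  take AbstractBlock:  [SmartProxy AsyncEvent LazyProxy object] + [AbstractBlock FastRecord SmartProxy AsyncEvent LazyProxy object] + [AsyncEvent object] + [AsyncEvent]
  take FastRecord:  [SmartProxy AsyncEvent LazyProxy object] + [FastRecord SmartProxy AsyncEvent LazyProxy object] + [AsyncEvent object] + [AsyncEvent]
  take SmartProxy:  [SmartProxy AsyncEvent LazyProxy object] + [SmartProxy AsyncEvent LazyProxy object] + [AsyncEvent object] + [AsyncEvent]
  take AsyncEvent:  [AsyncEvent LazyProxy object] + [AsyncEvent LazyProxy object] + [AsyncEvent object] + [AsyncEvent]
  take LazyProxy:  [LazyProxy object] + [LazyProxy object] + [object]
  take object:  [object] + [object] + [object]

AsyncGraph, SafeGraph, CachedEvent, SafeEvent, AbstractBlock, FastRecord, SmartProxy, AsyncEvent, LazyProxy, object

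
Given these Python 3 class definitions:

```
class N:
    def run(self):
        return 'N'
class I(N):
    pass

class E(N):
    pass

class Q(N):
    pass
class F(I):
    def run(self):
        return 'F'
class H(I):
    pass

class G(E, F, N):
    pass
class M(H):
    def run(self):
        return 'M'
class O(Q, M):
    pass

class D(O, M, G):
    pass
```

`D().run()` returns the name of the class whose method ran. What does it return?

M

L[D] = D + merge(L[O], L[M], L[G], [O M G])
  take O:  [O Q M H I N object] + [M H I N object] + [G E F I N object] + [O M G]
  take Q:  [Q M H I N object] + [M H I N object] + [G E F I N object] + [M G]
  take M:  [M H I N object] + [M H I N object] + [G E F I N object] + [M G]
  take H:  [H I N object] + [H I N object] + [G E F I N object] + [G]
  take G:  [I N object] + [I N object] + [G E F I N object] + [G]
  take E:  [I N object] + [I N object] + [E F I N object]
  take F:  [I N object] + [I N object] + [F I N object]
  take I:  [I N object] + [I N object] + [I N object]
  take N:  [N object] + [N object] + [N object]
  take object:  [object] + [object] + [object]
MRO: D O Q M H G E F I N object
run is defined in: F, M, N. First along the MRO is M.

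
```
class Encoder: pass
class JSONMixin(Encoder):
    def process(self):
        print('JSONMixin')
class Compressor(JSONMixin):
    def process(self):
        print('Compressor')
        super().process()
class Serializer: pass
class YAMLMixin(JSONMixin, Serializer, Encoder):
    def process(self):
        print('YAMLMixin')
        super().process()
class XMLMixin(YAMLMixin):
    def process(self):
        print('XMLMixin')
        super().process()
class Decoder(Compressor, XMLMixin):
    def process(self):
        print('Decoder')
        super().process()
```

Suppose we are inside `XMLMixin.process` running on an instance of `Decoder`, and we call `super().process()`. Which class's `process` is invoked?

YAMLMixin

L[Decoder] = Decoder + merge(L[Compressor], L[XMLMixin], [Compressor XMLMixin])
  take Compressor:  [Compressor JSONMixin Encoder object] + [XMLMixin YAMLMixin JSONMixin Serializer Encoder object] + [Compressor XMLMixin]
  take XMLMixin:  [JSONMixin Encoder object] + [XMLMixin YAMLMixin JSONMixin Serializer Encoder object] + [XMLMixin]
  take YAMLMixin:  [JSONMixin Encoder object] + [YAMLMixin JSONMixin Serializer Encoder object]
  take JSONMixin:  [JSONMixin Encoder object] + [JSONMixin Serializer Encoder object]
  take Serializer:  [Encoder object] + [Serializer Encoder object]
  take Encoder:  [Encoder object] + [Encoder object]
  take object:  [object] + [object]
MRO: Decoder Compressor XMLMixin YAMLMixin JSONMixin Serializer Encoder object
super() in XMLMixin.process on a Decoder instance goes to the class after XMLMixin in Decoder's MRO: YAMLMixin.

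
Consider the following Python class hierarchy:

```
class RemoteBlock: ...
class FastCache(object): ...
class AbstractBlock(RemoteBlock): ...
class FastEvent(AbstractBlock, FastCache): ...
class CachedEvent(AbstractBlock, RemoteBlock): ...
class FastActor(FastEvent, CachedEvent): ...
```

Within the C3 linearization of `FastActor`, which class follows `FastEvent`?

L[FastActor] = FastActor + merge(L[FastEvent], L[CachedEvent], [FastEvent CachedEvent])
  take FastEvent:  [FastEvent AbstractBlock RemoteBlock FastCache object] + [CachedEvent AbstractBlock RemoteBlock object] + [FastEvent CachedEvent]
  take CachedEvent:  [AbstractBlock RemoteBlock FastCache object] + [CachedEvent AbstractBlock RemoteBlock object] + [CachedEvent]
  take AbstractBlock:  [AbstractBlock RemoteBlock FastCache object] + [AbstractBlock RemoteBlock object]
  take RemoteBlock:  [RemoteBlock FastCache object] + [RemoteBlock object]
  take FastCache:  [FastCache object] + [object]
  take object:  [object] + [object]
MRO: FastActor FastEvent CachedEvent AbstractBlock RemoteBlock FastCache object
FastEvent is at position 1; next is CachedEvent.

CachedEvent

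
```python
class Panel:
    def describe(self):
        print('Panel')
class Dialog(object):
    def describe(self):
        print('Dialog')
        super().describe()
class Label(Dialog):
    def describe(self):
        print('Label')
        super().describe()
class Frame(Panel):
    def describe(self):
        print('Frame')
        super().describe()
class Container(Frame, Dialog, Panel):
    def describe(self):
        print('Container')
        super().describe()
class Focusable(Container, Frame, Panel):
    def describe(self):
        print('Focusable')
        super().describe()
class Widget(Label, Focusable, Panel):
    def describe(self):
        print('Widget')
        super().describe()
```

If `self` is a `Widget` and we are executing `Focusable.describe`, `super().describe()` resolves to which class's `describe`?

L[Widget] = Widget + merge(L[Label], L[Focusable], L[Panel], [Label Focusable Panel])
  take Label:  [Label Dialog object] + [Focusable Container Frame Dialog Panel object] + [Panel object] + [Label Focusable Panel]
  take Focusable:  [Dialog object] + [Focusable Container Frame Dialog Panel object] + [Panel object] + [Focusable Panel]
  take Container:  [Dialog object] + [Container Frame Dialog Panel object] + [Panel object] + [Panel]
  take Frame:  [Dialog object] + [Frame Dialog Panel object] + [Panel object] + [Panel]
  take Dialog:  [Dialog object] + [Dialog Panel object] + [Panel object] + [Panel]
  take Panel:  [object] + [Panel object] + [Panel object] + [Panel]
  take object:  [object] + [object] + [object]
MRO: Widget Label Focusable Container Frame Dialog Panel object
super() in Focusable.describe on a Widget instance goes to the class after Focusable in Widget's MRO: Container.

Container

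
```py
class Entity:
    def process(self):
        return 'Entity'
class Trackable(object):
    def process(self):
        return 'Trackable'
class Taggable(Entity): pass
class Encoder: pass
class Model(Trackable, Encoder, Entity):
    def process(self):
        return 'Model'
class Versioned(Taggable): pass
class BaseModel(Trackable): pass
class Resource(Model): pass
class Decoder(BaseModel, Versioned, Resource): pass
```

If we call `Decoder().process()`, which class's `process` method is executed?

Model

L[Decoder] = Decoder + merge(L[BaseModel], L[Versioned], L[Resource], [BaseModel Versioned Resource])
  take BaseModel:  [BaseModel Trackable object] + [Versioned Taggable Entity object] + [Resource Model Trackable Encoder Entity object] + [BaseModel Versioned Resource]
  take Versioned:  [Trackable object] + [Versioned Taggable Entity object] + [Resource Model Trackable Encoder Entity object] + [Versioned Resource]
  take Taggable:  [Trackable object] + [Taggable Entity object] + [Resource Model Trackable Encoder Entity object] + [Resource]
  take Resource:  [Trackable object] + [Entity object] + [Resource Model Trackable Encoder Entity object] + [Resource]
  take Model:  [Trackable object] + [Entity object] + [Model Trackable Encoder Entity object]
  take Trackable:  [Trackable object] + [Entity object] + [Trackable Encoder Entity object]
  take Encoder:  [object] + [Entity object] + [Encoder Entity object]
  take Entity:  [object] + [Entity object] + [Entity object]
  take object:  [object] + [object] + [object]
MRO: Decoder BaseModel Versioned Taggable Resource Model Trackable Encoder Entity object
process is defined in: Entity, Model, Trackable. First along the MRO is Model.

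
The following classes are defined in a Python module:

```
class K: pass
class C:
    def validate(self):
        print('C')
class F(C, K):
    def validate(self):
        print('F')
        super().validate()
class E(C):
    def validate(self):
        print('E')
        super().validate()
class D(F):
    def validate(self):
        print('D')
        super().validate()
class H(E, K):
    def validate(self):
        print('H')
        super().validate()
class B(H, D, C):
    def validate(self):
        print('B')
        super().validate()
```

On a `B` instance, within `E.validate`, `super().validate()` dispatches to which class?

D

L[B] = B + merge(L[H], L[D], L[C], [H D C])
  take H:  [H E C K object] + [D F C K object] + [C object] + [H D C]
  take E:  [E C K object] + [D F C K object] + [C object] + [D C]
  take D:  [C K object] + [D F C K object] + [C object] + [D C]
  take F:  [C K object] + [F C K object] + [C object] + [C]
  take C:  [C K object] + [C K object] + [C object] + [C]
  take K:  [K object] + [K object] + [object]
  take object:  [object] + [object] + [object]
MRO: B H E D F C K object
super() in E.validate on a B instance goes to the class after E in B's MRO: D.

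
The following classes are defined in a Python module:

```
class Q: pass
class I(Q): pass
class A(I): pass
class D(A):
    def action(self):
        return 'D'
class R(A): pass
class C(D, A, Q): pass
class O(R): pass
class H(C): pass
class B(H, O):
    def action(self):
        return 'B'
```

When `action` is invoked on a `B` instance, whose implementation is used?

L[B] = B + merge(L[H], L[O], [H O])
  take H:  [H C D A I Q object] + [O R A I Q object] + [H O]
  take C:  [C D A I Q object] + [O R A I Q object] + [O]
  take D:  [D A I Q object] + [O R A I Q object] + [O]
  take O:  [A I Q object] + [O R A I Q object] + [O]
  take R:  [A I Q object] + [R A I Q object]
  take A:  [A I Q object] + [A I Q object]
  take I:  [I Q object] + [I Q object]
  take Q:  [Q object] + [Q object]
  take object:  [object] + [object]
MRO: B H C D O R A I Q object
action is defined in: B, D. First along the MRO is B.

B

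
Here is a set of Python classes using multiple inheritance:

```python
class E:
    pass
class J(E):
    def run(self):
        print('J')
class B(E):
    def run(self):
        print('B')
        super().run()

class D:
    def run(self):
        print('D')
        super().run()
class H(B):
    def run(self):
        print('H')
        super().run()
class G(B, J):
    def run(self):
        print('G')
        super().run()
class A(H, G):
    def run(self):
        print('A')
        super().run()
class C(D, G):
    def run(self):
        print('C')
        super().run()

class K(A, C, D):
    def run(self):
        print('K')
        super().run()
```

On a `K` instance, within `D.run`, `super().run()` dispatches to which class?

G

L[K] = K + merge(L[A], L[C], L[D], [A C D])
  take A:  [A H G B J E object] + [C D G B J E object] + [D object] + [A C D]
  take H:  [H G B J E object] + [C D G B J E object] + [D object] + [C D]
  take C:  [G B J E object] + [C D G B J E object] + [D object] + [C D]
  take D:  [G B J E object] + [D G B J E object] + [D object] + [D]
  take G:  [G B J E object] + [G B J E object] + [object]
  take B:  [B J E object] + [B J E object] + [object]
  take J:  [J E object] + [J E object] + [object]
  take E:  [E object] + [E object] + [object]
  take object:  [object] + [object] + [object]
MRO: K A H C D G B J E object
super() in D.run on a K instance goes to the class after D in K's MRO: G.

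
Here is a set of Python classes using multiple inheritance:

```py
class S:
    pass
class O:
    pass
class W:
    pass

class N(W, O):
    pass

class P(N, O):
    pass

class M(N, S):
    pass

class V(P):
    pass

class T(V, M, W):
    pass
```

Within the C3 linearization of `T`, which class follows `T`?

V

L[T] = T + merge(L[V], L[M], L[W], [V M W])
  take V:  [V P N W O object] + [M N W O S object] + [W object] + [V M W]
  take P:  [P N W O object] + [M N W O S object] + [W object] + [M W]
  take M:  [N W O object] + [M N W O S object] + [W object] + [M W]
  take N:  [N W O object] + [N W O S object] + [W object] + [W]
  take W:  [W O object] + [W O S object] + [W object] + [W]
  take O:  [O object] + [O S object] + [object]
  take S:  [object] + [S object] + [object]
  take object:  [object] + [object] + [object]
MRO: T V P M N W O S object
T is at position 0; next is V.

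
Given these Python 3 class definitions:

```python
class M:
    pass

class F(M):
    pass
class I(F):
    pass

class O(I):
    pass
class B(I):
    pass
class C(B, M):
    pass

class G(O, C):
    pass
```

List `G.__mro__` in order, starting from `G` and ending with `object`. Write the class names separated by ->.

G -> O -> C -> B -> I -> F -> M -> object

L[G] = G + merge(L[O], L[C], [O C])
  take O:  [O I F M object] + [C B I F M object] + [O C]
  take C:  [I F M object] + [C B I F M object] + [C]
  take B:  [I F M object] + [B I F M object]
  take I:  [I F M object] + [I F M object]
  take F:  [F M object] + [F M object]
  take M:  [M object] + [M object]
  take object:  [object] + [object]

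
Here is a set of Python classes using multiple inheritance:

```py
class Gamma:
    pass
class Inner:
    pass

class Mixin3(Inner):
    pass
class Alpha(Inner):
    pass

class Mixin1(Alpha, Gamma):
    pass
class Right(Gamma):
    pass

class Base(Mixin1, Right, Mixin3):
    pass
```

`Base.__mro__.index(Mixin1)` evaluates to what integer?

L[Base] = Base + merge(L[Mixin1], L[Right], L[Mixin3], [Mixin1 Right Mixin3])
  take Mixin1:  [Mixin1 Alpha Inner Gamma object] + [Right Gamma object] + [Mixin3 Inner object] + [Mixin1 Right Mixin3]
  take Alpha:  [Alpha Inner Gamma object] + [Right Gamma object] + [Mixin3 Inner object] + [Right Mixin3]
  take Right:  [Inner Gamma object] + [Right Gamma object] + [Mixin3 Inner object] + [Right Mixin3]
  take Mixin3:  [Inner Gamma object] + [Gamma object] + [Mixin3 Inner object] + [Mixin3]
  take Inner:  [Inner Gamma object] + [Gamma object] + [Inner object]
  take Gamma:  [Gamma object] + [Gamma object] + [object]
  take object:  [object] + [object] + [object]
MRO: Base Mixin1 Alpha Right Mixin3 Inner Gamma object
Mixin1 sits at index 1.

1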